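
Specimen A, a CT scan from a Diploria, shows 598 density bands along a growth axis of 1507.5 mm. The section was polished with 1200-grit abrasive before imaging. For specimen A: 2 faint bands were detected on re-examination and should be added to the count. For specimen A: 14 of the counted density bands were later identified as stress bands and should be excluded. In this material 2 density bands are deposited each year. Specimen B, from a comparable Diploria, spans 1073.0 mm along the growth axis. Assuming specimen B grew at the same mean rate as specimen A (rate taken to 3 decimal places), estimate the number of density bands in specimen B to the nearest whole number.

417 density bands

Specimen A: after corrections the count is 598 − 14 + 2 = 586 density bands.
Specimen A: 586 density bands at 2 per year is 586 / 2 = 293 years.
A: 1507.5 mm over 293 years gives 1507.5 / 293 ≈ 5.145 mm per year.
For B, 1073.0 / 5.145 = 208.55 years; at 2 density bands per year that is 208.55 × 2 ≈ 417 density bands.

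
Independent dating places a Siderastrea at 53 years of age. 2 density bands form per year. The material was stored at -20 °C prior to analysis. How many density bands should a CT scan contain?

With 2 density bands per year, 53 years would produce 53 × 2 = 106 density bands.
So 106 density bands should be present.

106 density bands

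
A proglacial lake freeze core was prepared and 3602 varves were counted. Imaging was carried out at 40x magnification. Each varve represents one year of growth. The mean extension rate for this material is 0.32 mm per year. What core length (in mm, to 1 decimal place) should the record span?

3602 years of growth are recorded.
3602 years at 0.32 mm/year gives 0.32 × 3602 = 1152.6 mm.

1152.6 mm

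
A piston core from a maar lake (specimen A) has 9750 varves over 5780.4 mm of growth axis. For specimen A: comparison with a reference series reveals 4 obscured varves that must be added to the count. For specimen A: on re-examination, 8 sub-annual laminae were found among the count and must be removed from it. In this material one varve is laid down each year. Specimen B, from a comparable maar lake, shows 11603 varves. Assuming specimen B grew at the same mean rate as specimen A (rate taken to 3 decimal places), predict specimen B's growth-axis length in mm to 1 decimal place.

Specimen A: after corrections the count is 9750 − 8 + 4 = 9746 varves.
A: Extension rate ≈ 5780.4 / 9746 = 0.593 mm/yr.
Length of B = 0.593 × 11603 = 6880.6 mm.

6880.6 mm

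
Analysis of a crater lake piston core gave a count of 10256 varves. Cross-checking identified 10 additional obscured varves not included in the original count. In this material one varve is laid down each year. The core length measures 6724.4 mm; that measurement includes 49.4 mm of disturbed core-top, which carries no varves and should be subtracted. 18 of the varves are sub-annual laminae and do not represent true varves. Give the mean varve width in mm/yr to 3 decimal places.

0.651 mm/yr

Correcting the raw count gives 10256 − 18 + 10 = 10248 true varves.
Net length = 6724.4 − 49.4 = 6675.0 mm.
6675.0 mm over 10248 years gives 6675.0 / 10248 ≈ 0.651 mm/yr.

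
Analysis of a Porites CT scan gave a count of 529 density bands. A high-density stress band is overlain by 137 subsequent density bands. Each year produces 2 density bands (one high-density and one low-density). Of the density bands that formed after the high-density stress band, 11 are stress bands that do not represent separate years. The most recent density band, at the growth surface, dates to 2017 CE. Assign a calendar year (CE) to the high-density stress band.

1954 CE

137 density bands post-date the high-density stress band.
Removing the 11 false density bands leaves 137 − 11 = 126 true density bands beyond the high-density stress band.
With 2 density bands per year, 126 / 2 = 63 years.
The density band at the growth surface is 2017 CE, so the high-density stress band dates to 2017 − 63 = 1954 CE.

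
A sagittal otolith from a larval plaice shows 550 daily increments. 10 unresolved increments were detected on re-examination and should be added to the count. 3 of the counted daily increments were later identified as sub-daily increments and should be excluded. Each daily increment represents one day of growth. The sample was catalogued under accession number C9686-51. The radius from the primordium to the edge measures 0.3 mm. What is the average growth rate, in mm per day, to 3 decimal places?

After corrections the count is 550 − 3 + 10 = 557 daily increments.
Mean rate = 0.3 mm / 557 days ≈ 0.001 mm per day.

0.001 mm per day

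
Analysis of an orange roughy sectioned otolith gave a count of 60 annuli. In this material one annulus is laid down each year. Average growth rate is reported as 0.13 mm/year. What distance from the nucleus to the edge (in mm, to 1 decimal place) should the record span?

60 years of growth are recorded.
60 years at 0.13 mm/year gives 0.13 × 60 = 7.8 mm.

7.8 mm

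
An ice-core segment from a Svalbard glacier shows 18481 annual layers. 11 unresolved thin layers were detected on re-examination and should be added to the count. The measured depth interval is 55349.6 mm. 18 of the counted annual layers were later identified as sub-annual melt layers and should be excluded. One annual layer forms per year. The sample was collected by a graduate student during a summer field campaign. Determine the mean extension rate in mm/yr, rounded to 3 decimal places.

2.996 mm/yr

True annual layer count = 18481 − 18 + 11 = 18474.
Extension rate ≈ 55349.6 / 18474 = 2.996 mm/yr.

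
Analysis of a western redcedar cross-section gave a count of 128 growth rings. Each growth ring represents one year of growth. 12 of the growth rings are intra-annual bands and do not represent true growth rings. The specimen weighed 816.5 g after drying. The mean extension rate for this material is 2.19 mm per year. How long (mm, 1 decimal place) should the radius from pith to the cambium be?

Correcting the raw count gives 128 − 12 = 116 true growth rings.
116 years at 2.19 mm/year gives 2.19 × 116 = 254.0 mm.

254.0 mm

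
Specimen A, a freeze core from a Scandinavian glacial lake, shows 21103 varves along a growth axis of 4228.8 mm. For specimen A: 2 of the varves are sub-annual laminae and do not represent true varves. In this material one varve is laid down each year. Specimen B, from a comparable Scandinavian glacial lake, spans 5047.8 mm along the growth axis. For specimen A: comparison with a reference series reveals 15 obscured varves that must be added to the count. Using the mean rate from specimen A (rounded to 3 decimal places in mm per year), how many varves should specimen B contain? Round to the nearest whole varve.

25239 varves

Specimen A: adjusted count: 21103 − 2 + 15 = 21116 varves.
A: 4228.8 mm over 21116 years gives 4228.8 / 21116 ≈ 0.200 mm/year.
Specimen B: 5047.8 mm / 0.200 mm per year = 25239.00 years ≈ 25239 varves.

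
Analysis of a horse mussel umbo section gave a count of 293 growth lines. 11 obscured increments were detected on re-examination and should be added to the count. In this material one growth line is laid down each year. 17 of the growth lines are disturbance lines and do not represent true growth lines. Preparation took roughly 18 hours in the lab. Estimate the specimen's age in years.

Correcting the raw count gives 293 − 17 + 11 = 287 true growth lines.
At one growth line per year, that is 287 years.

287 years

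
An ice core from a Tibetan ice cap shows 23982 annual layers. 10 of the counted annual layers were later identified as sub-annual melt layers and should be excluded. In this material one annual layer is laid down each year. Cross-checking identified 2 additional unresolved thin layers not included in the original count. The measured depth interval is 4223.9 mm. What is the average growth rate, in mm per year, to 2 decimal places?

0.18 mm per year

Adjusted count: 23982 − 10 + 2 = 23974 annual layers.
4223.9 mm over 23974 years gives 4223.9 / 23974 ≈ 0.18 mm per year.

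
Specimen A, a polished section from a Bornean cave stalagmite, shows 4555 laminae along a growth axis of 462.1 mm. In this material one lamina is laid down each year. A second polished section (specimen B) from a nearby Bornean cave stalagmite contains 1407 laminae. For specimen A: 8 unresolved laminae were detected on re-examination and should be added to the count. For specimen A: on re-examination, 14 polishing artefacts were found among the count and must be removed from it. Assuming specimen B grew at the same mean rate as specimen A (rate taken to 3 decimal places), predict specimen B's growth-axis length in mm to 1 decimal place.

143.5 mm

Specimen A: correcting the raw count gives 4555 − 14 + 8 = 4549 true laminae.
A: Mean rate = 462.1 mm / 4549 years ≈ 0.102 mm/yr.
B's length ≈ 0.102 × 1407 = 143.5 mm.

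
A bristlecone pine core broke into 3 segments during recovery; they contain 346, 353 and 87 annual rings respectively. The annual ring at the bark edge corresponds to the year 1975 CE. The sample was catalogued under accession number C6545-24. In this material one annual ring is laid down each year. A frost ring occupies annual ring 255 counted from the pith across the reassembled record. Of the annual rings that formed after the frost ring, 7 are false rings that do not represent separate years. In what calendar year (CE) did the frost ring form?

Total annual rings = 346 + 353 + 87 = 786.
Between annual ring 255 and the bark edge there are 786 − 255 = 531 annual rings.
Excluding 7 false annual rings: 531 − 7 = 524.
The annual ring at the bark edge is 1975 CE, so the frost ring dates to 1975 − 524 = 1451 CE.

1451 CE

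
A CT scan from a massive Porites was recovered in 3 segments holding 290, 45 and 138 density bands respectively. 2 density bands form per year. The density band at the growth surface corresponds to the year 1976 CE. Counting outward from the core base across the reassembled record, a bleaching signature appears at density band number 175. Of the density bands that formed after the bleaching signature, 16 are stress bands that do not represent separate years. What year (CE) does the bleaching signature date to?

1835 CE

Total density bands = 290 + 45 + 138 = 473.
The bleaching signature sits at density band 175 from the core base, so 473 − 175 = 298 density bands formed after it.
Excluding 16 false density bands: 298 − 16 = 282.
282 density bands at 2 per year is 282 / 2 = 141 years.
Counting back 141 years from 1976 CE places the bleaching signature in 1976 − 141 = 1835 CE.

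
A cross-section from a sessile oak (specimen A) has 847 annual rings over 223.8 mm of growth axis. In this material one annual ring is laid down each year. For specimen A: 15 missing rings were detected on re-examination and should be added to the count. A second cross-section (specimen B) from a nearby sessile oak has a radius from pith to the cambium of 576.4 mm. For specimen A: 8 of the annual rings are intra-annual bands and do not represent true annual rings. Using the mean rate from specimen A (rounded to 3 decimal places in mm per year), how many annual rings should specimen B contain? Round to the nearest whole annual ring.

Specimen A: adjusted count: 847 − 8 + 15 = 854 annual rings.
A: 223.8 mm over 854 years gives 223.8 / 854 ≈ 0.262 mm/yr.
Specimen B: 576.4 mm / 0.262 mm per year = 2200.00 years ≈ 2200 annual rings.

2200 annual rings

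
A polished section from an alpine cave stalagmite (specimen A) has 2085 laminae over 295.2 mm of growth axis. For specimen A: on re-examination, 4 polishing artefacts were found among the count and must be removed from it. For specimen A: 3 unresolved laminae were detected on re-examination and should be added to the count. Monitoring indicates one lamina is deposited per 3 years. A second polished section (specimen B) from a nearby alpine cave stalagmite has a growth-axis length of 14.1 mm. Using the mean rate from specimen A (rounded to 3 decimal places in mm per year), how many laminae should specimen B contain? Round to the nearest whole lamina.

100 laminae

Specimen A: true lamina count = 2085 − 4 + 3 = 2084.
Specimen A: multiplying by 3 years per lamina: 2084 × 3 = 6252 years.
A: Extension rate ≈ 295.2 / 6252 = 0.047 mm per year.
Specimen B: 14.1 mm / 0.047 mm per year = 300.00 years; at 3 years per lamina that is 300.00 / 3 ≈ 100 laminae.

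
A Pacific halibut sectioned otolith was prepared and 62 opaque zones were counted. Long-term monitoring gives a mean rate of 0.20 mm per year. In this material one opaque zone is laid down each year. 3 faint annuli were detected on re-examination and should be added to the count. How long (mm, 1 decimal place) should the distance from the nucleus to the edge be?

After corrections the count is 62 + 3 = 65 opaque zones.
65 years at 0.20 mm/year gives 0.20 × 65 = 13.0 mm.

13.0 mm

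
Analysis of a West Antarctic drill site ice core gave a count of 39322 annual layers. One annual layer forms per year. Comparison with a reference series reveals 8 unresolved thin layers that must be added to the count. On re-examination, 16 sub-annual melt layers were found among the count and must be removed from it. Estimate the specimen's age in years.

39314 yr

Correcting the raw count gives 39322 − 16 + 8 = 39314 true annual layers.
One annual layer per year makes the duration 39314 years.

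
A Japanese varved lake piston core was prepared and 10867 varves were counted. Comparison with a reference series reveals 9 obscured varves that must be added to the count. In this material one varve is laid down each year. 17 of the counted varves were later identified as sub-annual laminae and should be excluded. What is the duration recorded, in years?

Correcting the raw count gives 10867 − 17 + 9 = 10859 true varves.
One varve per year makes the duration 10859 years.

10859 years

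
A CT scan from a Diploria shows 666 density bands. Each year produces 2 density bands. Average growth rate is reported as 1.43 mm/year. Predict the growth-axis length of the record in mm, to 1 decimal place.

476.2 mm

Dividing by 2 density bands per year: 666 / 2 = 333 years.
Length ≈ 1.43 × 333 = 476.2 mm.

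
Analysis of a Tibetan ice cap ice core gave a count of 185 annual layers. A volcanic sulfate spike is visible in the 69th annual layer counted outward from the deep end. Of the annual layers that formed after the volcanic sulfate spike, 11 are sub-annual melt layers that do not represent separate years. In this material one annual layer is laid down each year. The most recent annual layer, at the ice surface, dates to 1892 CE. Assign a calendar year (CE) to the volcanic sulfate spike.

1787 CE

The volcanic sulfate spike sits at annual layer 69 from the deep end, so 185 − 69 = 116 annual layers formed after it.
Excluding 11 false annual layers: 116 − 11 = 105.
The annual layer at the ice surface is 1892 CE, so the volcanic sulfate spike dates to 1892 − 105 = 1787 CE.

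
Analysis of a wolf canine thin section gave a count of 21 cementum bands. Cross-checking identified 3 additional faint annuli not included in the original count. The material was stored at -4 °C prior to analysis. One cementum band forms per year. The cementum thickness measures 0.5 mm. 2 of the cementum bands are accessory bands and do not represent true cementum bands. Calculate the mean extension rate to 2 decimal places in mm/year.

After corrections the count is 21 − 2 + 3 = 22 cementum bands.
Mean rate = 0.5 mm / 22 years ≈ 0.02 mm/year.

0.02 mm/year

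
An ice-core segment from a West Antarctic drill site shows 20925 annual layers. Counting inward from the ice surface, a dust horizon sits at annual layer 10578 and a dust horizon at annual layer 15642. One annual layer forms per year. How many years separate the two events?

5064 years

Separation: 15642 − 10578 = 5064 annual layers.
One annual layer per year makes the interval 5064 years.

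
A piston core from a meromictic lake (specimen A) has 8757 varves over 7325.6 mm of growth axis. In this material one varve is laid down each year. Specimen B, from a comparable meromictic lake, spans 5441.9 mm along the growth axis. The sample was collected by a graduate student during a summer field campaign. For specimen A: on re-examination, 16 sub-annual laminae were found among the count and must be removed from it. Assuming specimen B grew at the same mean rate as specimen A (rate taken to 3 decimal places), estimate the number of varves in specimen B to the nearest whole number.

6494 varves

Specimen A: correcting the raw count gives 8757 − 16 = 8741 true varves.
A: Mean rate = 7325.6 mm / 8741 years ≈ 0.838 mm per year.
B spans 5441.9 / 0.838 = 6493.91 years ≈ 6494 varves.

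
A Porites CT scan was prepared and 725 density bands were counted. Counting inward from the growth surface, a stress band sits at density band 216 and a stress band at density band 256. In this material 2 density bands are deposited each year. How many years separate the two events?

20 years

Separation: 256 − 216 = 40 density bands.
With 2 density bands per year, 40 / 2 = 20 years.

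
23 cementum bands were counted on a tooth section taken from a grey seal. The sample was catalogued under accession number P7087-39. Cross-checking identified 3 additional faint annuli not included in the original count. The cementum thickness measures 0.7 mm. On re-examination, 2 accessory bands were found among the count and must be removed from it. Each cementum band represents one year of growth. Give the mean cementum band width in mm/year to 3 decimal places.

0.029 mm/year

Correcting the raw count gives 23 − 2 + 3 = 24 true cementum bands.
Extension rate ≈ 0.7 / 24 = 0.029 mm/year.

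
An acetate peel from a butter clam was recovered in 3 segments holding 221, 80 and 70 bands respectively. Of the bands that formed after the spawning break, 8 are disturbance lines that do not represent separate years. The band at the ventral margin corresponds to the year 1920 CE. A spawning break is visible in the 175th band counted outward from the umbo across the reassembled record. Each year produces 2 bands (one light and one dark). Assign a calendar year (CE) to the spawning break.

1826 CE

Total bands = 221 + 80 + 70 = 371.
The spawning break sits at band 175 from the umbo, so 371 − 175 = 196 bands formed after it.
196 − 8 false = 188 true bands after the spawning break.
With 2 bands per year, 188 / 2 = 94 years.
The band at the ventral margin is 1920 CE, so the spawning break dates to 1920 − 94 = 1826 CE.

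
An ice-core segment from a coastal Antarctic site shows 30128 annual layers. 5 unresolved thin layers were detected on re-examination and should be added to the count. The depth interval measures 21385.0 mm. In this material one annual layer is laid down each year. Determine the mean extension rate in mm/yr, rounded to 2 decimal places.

Adjusted count: 30128 + 5 = 30133 annual layers.
Extension rate ≈ 21385.0 / 30133 = 0.71 mm/yr.

0.71 mm/yr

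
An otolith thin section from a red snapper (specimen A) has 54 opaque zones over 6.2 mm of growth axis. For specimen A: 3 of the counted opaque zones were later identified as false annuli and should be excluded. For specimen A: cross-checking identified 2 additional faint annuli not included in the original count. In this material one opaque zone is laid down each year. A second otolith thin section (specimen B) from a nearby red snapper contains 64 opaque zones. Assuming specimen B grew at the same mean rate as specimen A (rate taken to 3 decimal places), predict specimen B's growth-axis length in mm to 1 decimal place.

Specimen A: true opaque zone count = 54 − 3 + 2 = 53.
A: Mean rate = 6.2 mm / 53 years ≈ 0.117 mm/year.
Length of B = 0.117 × 64 = 7.5 mm.

7.5 mm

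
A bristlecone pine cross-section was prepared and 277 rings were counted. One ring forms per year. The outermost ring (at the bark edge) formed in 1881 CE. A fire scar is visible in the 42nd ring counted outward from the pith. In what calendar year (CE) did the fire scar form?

The fire scar sits at ring 42 from the pith, so 277 − 42 = 235 rings formed after it.
Counting back 235 years from 1881 CE places the fire scar in 1881 − 235 = 1646 CE.

1646 CE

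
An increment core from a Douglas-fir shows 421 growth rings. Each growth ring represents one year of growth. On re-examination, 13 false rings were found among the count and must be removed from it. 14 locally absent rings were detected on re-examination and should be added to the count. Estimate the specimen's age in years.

422 years

Correcting the raw count gives 421 − 13 + 14 = 422 true growth rings.
With a one-to-one growth ring periodicity this is 422 years.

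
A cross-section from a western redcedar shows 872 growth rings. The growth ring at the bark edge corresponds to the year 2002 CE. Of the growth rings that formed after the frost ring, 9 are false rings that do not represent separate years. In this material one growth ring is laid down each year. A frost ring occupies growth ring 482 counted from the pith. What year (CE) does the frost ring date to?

1621 CE

872 − 482 = 390 growth rings lie beyond the frost ring toward the bark edge.
Excluding 9 false growth rings: 390 − 9 = 381.
The growth ring at the bark edge is 2002 CE, so the frost ring dates to 2002 − 381 = 1621 CE.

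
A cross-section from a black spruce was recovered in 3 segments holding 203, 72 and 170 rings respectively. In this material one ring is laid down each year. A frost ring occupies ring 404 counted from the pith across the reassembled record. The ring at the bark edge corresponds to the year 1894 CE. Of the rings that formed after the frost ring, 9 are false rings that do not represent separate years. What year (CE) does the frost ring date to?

1862 CE

Total rings = 203 + 72 + 170 = 445.
445 − 404 = 41 rings lie beyond the frost ring toward the bark edge.
Removing the 9 false rings leaves 41 − 9 = 32 true rings beyond the frost ring.
1894 − 32 = 1862 CE.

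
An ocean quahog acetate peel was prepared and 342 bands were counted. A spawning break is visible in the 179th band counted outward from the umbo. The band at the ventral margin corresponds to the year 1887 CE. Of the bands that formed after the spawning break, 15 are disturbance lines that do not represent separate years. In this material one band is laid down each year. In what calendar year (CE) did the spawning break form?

1739 CE

342 − 179 = 163 bands lie beyond the spawning break toward the ventral margin.
Excluding 15 false bands: 163 − 15 = 148.
Counting back 148 years from 1887 CE places the spawning break in 1887 − 148 = 1739 CE.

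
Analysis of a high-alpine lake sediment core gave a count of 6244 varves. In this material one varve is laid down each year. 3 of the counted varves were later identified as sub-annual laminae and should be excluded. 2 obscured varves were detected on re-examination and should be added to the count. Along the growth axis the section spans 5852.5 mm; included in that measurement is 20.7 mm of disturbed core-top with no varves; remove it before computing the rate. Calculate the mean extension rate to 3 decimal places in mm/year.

0.934 mm/year

After corrections the count is 6244 − 3 + 2 = 6243 varves.
The growth record spans 5852.5 − 20.7 = 5831.8 mm.
5831.8 mm over 6243 years gives 5831.8 / 6243 ≈ 0.934 mm/year.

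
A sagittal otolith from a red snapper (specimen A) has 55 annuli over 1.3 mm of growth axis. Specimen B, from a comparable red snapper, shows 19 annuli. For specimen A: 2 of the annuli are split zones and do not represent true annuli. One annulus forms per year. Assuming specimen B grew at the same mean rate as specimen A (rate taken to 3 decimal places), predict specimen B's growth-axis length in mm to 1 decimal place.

Specimen A: correcting the raw count gives 55 − 2 = 53 true annuli.
A: Extension rate ≈ 1.3 / 53 = 0.025 mm/year.
B's length ≈ 0.025 × 19 = 0.5 mm.

0.5 mm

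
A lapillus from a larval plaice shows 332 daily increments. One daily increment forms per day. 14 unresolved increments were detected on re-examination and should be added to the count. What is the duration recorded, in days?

346 days

After corrections the count is 332 + 14 = 346 daily increments.
One daily increment per day makes the duration 346 days.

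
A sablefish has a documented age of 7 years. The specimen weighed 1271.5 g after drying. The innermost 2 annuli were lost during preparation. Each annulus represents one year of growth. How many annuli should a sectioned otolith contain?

Expected annuli over 7 years: 7.
Less the 2 uncaptured annuli: 7 − 2 = 5.

5 annuli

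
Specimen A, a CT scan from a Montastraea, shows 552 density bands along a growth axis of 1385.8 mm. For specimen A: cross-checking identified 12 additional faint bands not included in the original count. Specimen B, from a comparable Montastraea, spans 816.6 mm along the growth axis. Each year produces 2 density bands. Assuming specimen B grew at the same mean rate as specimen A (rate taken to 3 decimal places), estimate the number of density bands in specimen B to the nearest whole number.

332 density bands

Specimen A: correcting the raw count gives 552 + 12 = 564 true density bands.
Specimen A: with 2 density bands per year, 564 / 2 = 282 years.
A: Mean rate = 1385.8 mm / 282 years ≈ 4.914 mm/year.
Specimen B: 816.6 mm / 4.914 mm per year = 166.18 years; at 2 density bands per year that is 166.18 × 2 ≈ 332 density bands.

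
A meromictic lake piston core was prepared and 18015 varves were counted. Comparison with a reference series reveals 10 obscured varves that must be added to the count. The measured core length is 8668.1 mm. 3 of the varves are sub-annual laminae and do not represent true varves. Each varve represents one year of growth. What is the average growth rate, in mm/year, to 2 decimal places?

Correcting the raw count gives 18015 − 3 + 10 = 18022 true varves.
Extension rate ≈ 8668.1 / 18022 = 0.48 mm/year.

0.48 mm/year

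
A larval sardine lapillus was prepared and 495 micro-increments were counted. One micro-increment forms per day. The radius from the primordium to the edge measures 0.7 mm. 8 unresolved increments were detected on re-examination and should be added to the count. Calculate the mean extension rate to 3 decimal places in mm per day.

0.001 mm per day

True micro-increment count = 495 + 8 = 503.
0.7 mm over 503 days gives 0.7 / 503 ≈ 0.001 mm per day.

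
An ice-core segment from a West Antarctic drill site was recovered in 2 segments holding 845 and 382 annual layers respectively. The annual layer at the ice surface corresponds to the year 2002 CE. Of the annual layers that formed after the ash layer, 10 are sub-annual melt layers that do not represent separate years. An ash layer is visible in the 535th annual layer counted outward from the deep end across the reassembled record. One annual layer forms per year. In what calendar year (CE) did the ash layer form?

1320 CE

Total annual layers = 845 + 382 = 1227.
The ash layer sits at annual layer 535 from the deep end, so 1227 − 535 = 692 annual layers formed after it.
692 − 10 false = 682 true annual layers after the ash layer.
The annual layer at the ice surface is 2002 CE, so the ash layer dates to 2002 − 682 = 1320 CE.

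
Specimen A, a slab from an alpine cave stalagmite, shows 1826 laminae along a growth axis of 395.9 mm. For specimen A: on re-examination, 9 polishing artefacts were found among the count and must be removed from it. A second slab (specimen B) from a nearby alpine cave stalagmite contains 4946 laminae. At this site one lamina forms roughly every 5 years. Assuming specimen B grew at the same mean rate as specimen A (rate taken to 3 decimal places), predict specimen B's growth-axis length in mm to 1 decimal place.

Specimen A: true lamina count = 1826 − 9 = 1817.
Specimen A: multiplying by 5 years per lamina: 1817 × 5 = 9085 years.
A: Mean rate = 395.9 mm / 9085 years ≈ 0.044 mm/yr.
Specimen B: at 5 years per lamina, 4946 × 5 = 24730 years. Length of B = 0.044 × 24730 = 1088.1 mm.

1088.1 mm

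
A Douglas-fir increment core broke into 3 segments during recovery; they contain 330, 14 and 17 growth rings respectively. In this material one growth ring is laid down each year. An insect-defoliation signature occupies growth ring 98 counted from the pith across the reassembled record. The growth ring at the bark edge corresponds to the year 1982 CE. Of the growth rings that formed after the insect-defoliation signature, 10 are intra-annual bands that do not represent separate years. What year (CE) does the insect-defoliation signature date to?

1729 CE

Total growth rings = 330 + 14 + 17 = 361.
The insect-defoliation signature sits at growth ring 98 from the pith, so 361 − 98 = 263 growth rings formed after it.
263 − 10 false = 253 true growth rings after the insect-defoliation signature.
Counting back 253 years from 1982 CE places the insect-defoliation signature in 1982 − 253 = 1729 CE.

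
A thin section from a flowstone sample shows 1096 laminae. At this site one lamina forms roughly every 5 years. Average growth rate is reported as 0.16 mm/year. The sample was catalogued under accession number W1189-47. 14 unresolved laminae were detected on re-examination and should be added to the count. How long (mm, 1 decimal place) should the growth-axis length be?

888.0 mm

Adjusted count: 1096 + 14 = 1110 laminae.
1110 laminae at 5 years each span 1110 × 5 = 5550 years.
Predicted length = 0.16 mm/year × 5550 years = 888.0 mm.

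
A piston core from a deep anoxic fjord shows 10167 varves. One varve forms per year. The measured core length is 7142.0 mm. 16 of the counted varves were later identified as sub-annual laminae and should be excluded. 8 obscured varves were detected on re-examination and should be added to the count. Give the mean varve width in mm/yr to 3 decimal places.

0.703 mm/yr

Correcting the raw count gives 10167 − 16 + 8 = 10159 true varves.
Mean rate = 7142.0 mm / 10159 years ≈ 0.703 mm/yr.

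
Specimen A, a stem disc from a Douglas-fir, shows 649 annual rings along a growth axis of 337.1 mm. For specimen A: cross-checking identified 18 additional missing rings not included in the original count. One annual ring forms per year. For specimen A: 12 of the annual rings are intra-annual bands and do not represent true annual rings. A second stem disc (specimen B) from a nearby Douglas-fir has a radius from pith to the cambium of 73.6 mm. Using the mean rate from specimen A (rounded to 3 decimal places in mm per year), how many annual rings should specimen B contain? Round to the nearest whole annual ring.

143 annual rings

Specimen A: adjusted count: 649 − 12 + 18 = 655 annual rings.
A: Mean rate = 337.1 mm / 655 years ≈ 0.515 mm/year.
For B, 73.6 / 0.515 = 142.91 years ≈ 143 annual rings.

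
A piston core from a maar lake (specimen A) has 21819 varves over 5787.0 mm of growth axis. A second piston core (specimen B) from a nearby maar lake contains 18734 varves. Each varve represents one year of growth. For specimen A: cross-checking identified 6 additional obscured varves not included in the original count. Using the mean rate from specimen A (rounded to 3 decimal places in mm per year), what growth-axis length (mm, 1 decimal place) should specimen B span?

4964.5 mm

Specimen A: true varve count = 21819 + 6 = 21825.
A: Extension rate ≈ 5787.0 / 21825 = 0.265 mm/yr.
B's length ≈ 0.265 × 18734 = 4964.5 mm.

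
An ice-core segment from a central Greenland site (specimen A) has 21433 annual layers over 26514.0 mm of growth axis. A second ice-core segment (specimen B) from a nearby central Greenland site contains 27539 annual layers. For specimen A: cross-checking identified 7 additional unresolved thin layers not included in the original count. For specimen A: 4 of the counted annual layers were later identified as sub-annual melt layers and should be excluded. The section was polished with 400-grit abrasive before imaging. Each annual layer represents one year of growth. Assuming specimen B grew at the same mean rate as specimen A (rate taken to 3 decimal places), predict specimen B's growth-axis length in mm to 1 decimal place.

Specimen A: adjusted count: 21433 − 4 + 7 = 21436 annual layers.
A: Extension rate ≈ 26514.0 / 21436 = 1.237 mm/yr.
B's length ≈ 1.237 × 27539 = 34065.7 mm.

34065.7 mm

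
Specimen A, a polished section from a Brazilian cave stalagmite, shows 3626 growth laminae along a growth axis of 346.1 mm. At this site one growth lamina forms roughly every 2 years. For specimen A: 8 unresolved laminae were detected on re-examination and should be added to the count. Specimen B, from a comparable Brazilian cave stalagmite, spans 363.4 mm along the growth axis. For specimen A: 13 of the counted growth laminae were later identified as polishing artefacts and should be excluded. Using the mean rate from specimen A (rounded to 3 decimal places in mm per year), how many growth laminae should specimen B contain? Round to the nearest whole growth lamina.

3785 growth laminae

Specimen A: adjusted count: 3626 − 13 + 8 = 3621 growth laminae.
Specimen A: multiplying by 2 years per growth lamina: 3621 × 2 = 7242 years.
A: 346.1 mm over 7242 years gives 346.1 / 7242 ≈ 0.048 mm per year.
For B, 363.4 / 0.048 = 7570.83 years; at 2 years per growth lamina that is 7570.83 / 2 ≈ 3785 growth laminae.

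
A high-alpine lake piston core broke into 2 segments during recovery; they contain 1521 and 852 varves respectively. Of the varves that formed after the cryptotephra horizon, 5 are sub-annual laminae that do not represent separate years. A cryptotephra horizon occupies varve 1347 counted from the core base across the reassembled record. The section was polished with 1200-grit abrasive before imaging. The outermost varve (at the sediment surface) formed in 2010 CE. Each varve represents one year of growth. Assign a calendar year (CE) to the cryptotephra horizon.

Total varves = 1521 + 852 = 2373.
2373 − 1347 = 1026 varves lie beyond the cryptotephra horizon toward the sediment surface.
1026 − 5 false = 1021 true varves after the cryptotephra horizon.
Counting back 1021 years from 2010 CE places the cryptotephra horizon in 2010 − 1021 = 989 CE.

989 CE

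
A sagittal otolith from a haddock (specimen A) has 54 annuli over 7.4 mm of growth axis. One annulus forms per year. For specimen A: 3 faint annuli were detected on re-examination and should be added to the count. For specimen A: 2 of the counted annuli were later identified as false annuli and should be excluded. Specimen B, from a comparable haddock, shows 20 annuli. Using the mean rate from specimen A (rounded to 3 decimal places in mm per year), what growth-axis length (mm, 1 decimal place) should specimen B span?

2.7 mm

Specimen A: correcting the raw count gives 54 − 2 + 3 = 55 true annuli.
A: Extension rate ≈ 7.4 / 55 = 0.135 mm per year.
B's length ≈ 0.135 × 20 = 2.7 mm.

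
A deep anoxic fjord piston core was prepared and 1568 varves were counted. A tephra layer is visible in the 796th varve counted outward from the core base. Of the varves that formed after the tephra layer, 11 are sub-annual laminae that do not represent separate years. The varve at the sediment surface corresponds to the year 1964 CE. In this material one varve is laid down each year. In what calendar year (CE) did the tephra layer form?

1203 CE

Between varve 796 and the sediment surface there are 1568 − 796 = 772 varves.
Excluding 11 false varves: 772 − 11 = 761.
Counting back 761 years from 1964 CE places the tephra layer in 1964 − 761 = 1203 CE.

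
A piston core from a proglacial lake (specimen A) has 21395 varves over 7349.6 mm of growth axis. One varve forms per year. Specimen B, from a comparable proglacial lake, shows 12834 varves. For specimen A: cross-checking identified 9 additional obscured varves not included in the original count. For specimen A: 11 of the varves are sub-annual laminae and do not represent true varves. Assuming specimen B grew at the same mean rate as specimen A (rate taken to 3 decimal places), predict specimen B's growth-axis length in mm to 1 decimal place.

4414.9 mm

Specimen A: true varve count = 21395 − 11 + 9 = 21393.
A: Extension rate ≈ 7349.6 / 21393 = 0.344 mm/year.
For B, 0.344 mm/year × 12834 years = 4414.9 mm.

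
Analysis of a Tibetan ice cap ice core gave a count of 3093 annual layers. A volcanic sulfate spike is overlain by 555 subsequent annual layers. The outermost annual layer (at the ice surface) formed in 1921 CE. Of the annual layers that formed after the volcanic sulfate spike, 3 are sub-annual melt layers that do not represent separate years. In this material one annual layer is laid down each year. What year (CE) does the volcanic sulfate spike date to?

555 annual layers formed after the volcanic sulfate spike.
Removing the 3 false annual layers leaves 555 − 3 = 552 true annual layers beyond the volcanic sulfate spike.
The annual layer at the ice surface is 1921 CE, so the volcanic sulfate spike dates to 1921 − 552 = 1369 CE.

1369 CE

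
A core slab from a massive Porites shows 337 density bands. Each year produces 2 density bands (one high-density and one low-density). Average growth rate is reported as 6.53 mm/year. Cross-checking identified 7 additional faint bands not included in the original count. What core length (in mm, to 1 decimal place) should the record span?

1123.2 mm

After corrections the count is 337 + 7 = 344 density bands.
With 2 density bands per year, 344 / 2 = 172 years.
Length ≈ 6.53 × 172 = 1123.2 mm.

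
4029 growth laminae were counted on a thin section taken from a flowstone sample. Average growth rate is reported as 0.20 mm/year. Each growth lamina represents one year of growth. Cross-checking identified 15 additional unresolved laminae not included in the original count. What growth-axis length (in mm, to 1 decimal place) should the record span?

True growth lamina count = 4029 + 15 = 4044.
Predicted length = 0.20 mm/year × 4044 years = 808.8 mm.

808.8 mm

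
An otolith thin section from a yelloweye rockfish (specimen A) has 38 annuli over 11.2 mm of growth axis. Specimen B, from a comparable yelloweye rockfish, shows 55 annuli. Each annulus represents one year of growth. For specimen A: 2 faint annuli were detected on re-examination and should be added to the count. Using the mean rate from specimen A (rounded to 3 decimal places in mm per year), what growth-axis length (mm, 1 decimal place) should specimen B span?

Specimen A: after corrections the count is 38 + 2 = 40 annuli.
A: 11.2 mm over 40 years gives 11.2 / 40 ≈ 0.280 mm/yr.
B's length ≈ 0.280 × 55 = 15.4 mm.

15.4 mm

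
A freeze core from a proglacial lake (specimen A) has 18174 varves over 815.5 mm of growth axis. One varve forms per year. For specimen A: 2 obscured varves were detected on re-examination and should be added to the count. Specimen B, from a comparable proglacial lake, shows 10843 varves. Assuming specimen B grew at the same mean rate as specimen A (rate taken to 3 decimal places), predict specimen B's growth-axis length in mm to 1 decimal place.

Specimen A: correcting the raw count gives 18174 + 2 = 18176 true varves.
A: 815.5 mm over 18176 years gives 815.5 / 18176 ≈ 0.045 mm/year.
Length of B = 0.045 × 10843 = 487.9 mm.

487.9 mm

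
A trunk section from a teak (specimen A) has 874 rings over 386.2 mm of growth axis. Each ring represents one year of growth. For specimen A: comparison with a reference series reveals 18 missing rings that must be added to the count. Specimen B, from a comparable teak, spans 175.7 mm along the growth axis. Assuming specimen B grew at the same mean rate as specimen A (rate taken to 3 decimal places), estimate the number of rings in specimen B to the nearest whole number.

406 rings

Specimen A: correcting the raw count gives 874 + 18 = 892 true rings.
A: 386.2 mm over 892 years gives 386.2 / 892 ≈ 0.433 mm/year.
B spans 175.7 / 0.433 = 405.77 years ≈ 406 rings.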